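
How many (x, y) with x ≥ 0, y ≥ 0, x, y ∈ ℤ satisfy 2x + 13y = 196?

gcd(13, 2) = 1.
By Bézout, 2×(-6) + 13×(1) = 1.
One solution: (7, 14).
General: x = 7 + 13t, y = 14 - 2t.
x ≥ 0 ⇒ t ≥ 0; y ≥ 0 ⇒ t ≤ 7. So t ∈ [0, 7]: 8 solutions.

8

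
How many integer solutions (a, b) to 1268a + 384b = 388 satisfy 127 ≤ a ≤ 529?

gcd(1268, 384) = 4.
By Bézout, 1268×(-43) + 384×(142) = 4.
Particular solution: (53, -174).
General solution: a = 53 + 96t, b = -174 - 317t for integer t.
127 ≤ 53 + 96t ≤ 529 gives t ∈ [1, 4], which is 4 values.

4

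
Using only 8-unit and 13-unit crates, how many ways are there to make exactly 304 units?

3

Need nonnegative integers with 8j + 13k = 304.
gcd(8, 13) = 1, and 8·(5) + 13·(-3) = 1.
So (j₀, k₀) = (1520, -912); general j = 1520 + 13t, k = -912 - 8t.
j ≥ 0 ⇒ t ≥ -116; k ≥ 0 ⇒ t ≤ -114. That's 3 values of t.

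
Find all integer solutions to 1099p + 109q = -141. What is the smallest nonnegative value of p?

gcd(1099, 109) = 1.
1 divides -141, so solutions exist.
By Bézout, 1099·(-12) + 109·(121) = 1.
Scale by -141/1 = -141: (p₀, q₀) = (1692, -17061).
General solution: p = 1692 + 109t, q = -17061 - 1099t for integer t.
p ≥ 0: smallest is 1692 mod 109 = 57 (at t = -15), with q = -576.

57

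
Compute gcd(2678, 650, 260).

gcd(2678, 650) = 26.
gcd(26, 260) = 26.

26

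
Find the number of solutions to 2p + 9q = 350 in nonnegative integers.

20

gcd(9, 2):
  9 = 4·2 + 1
  2 = 2·1
so gcd(9, 2) = 1.
Back-substitute for Bézout coefficients:
  1 = 9 - 4·2
  ... = 2·(-4) + 9·(1)
Scale by 350: one solution is (-1400, 350). Reduce p mod 9: (4, 38).
General: p = 4 + 9t, q = 38 - 2t.
p ≥ 0 ⇒ t ≥ 0; q ≥ 0 ⇒ t ≤ 19. So t ∈ [0, 19]: 20 solutions.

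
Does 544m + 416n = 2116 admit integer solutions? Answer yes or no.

no

gcd(544, 416) = 32  (544 = 1*416 + 128, 416 = 3*128 + 32, 128 = 4*32).
32 does not divide 2116 (remainder 4), so no integer solutions.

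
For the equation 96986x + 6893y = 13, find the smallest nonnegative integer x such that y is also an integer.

gcd(96986, 6893):
  96986 = 14*6893 + 484
  6893 = 14*484 + 117
  484 = 4*117 + 16
  117 = 7*16 + 5
  16 = 3*5 + 1
  5 = 5*1
so gcd(96986, 6893) = 1.
1 divides 13, so solutions exist.
Back-substitute for Bézout coefficients:
  1 = 16 - 3*5
  ... = 96986*(1296) + 6893*(-18235)
Scale by 13/1 = 13: (x₀, y₀) = (16848, -237055).
General solution: x = 16848 + 6893t, y = -237055 - 96986t for integer t.
x ≥ 0: smallest is 16848 mod 6893 = 3062 (at t = -2), with y = -43083.

3062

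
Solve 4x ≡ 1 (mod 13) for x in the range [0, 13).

10

gcd(13, 4):
  13 = 3*4 + 1
  4 = 4*1
so gcd(13, 4) = 1.
Back-substitute for Bézout coefficients:
  1 = 13 - 3*4
  ... = 4*(-3) + 13*(1)
So 4*-3 ≡ 1 (mod 13), and -3 mod 13 = 10.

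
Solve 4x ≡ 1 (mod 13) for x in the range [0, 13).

gcd(13, 4) = 1.
By Bézout, 4·(-3) + 13·(1) = 1.
So 4·-3 ≡ 1 (mod 13), and -3 mod 13 = 10.

10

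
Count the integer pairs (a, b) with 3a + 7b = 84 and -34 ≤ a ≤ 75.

15

gcd(7, 3) = 1.
By Bézout, 3×(-2) + 7×(1) = 1.
Particular solution: (0, 12).
General solution: a = 0 + 7t, b = 12 - 3t for integer t.
-34 ≤ 0 + 7t ≤ 75 gives t ∈ [-4, 10], which is 15 values.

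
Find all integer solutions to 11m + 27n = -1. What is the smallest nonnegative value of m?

22

gcd(27, 11):
  27 = 2*11 + 5
  11 = 2*5 + 1
  5 = 5*1
so gcd(27, 11) = 1.
1 divides -1, so solutions exist.
Back-substitute for Bézout coefficients:
  1 = 11 - 2*5
  ... = 11*(5) + 27*(-2)
Scale by -1/1 = -1: (m₀, n₀) = (-5, 2).
General solution: m = -5 + 27t, n = 2 - 11t for integer t.
m ≥ 0: smallest is -5 mod 27 = 22 (at t = 1), with n = -9.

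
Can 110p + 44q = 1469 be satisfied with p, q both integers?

no

gcd(110, 44) = 22  (110 = 2*44 + 22, 44 = 2*22).
22 does not divide 1469 (remainder 17), so no integer solutions.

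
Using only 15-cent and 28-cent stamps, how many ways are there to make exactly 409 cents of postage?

Need nonnegative integers with 15j + 28k = 409.
gcd(15, 28) = 1, and 15·(-13) + 28·(7) = 1.
So (j₀, k₀) = (-5317, 2863); general j = -5317 + 28t, k = 2863 - 15t.
j ≥ 0 ⇒ t ≥ 190; k ≥ 0 ⇒ t ≤ 190. That's 1 value of t.

1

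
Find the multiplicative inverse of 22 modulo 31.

24

gcd(31, 22) = 1  (31 = 1·22 + 9, 22 = 2·9 + 4, 9 = 2·4 + 1, 4 = 4·1).
Back-substituting, 22·(-7) + 31·(5) = 1.
So 22·-7 ≡ 1 (mod 31), and -7 mod 31 = 24.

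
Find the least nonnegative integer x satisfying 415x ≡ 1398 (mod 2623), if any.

1988

gcd(2623, 415):
  2623 = 6×415 + 133
  415 = 3×133 + 16
  133 = 8×16 + 5
  16 = 3×5 + 1
  5 = 5×1
so gcd(2623, 415) = 1.
1 divides 1398, so solutions exist.
Back-substitute for Bézout coefficients:
  1 = 16 - 3×5
  ... = 415×(493) + 2623×(-78)
So 415×(493) ≡ 1 (mod 2623); multiply by 1398: x ≡ 689214 (mod 2623).
Smallest nonnegative: x = 689214 mod 2623 = 1988.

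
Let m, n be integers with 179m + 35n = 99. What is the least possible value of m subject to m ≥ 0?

16

gcd(179, 35):
  179 = 5·35 + 4
  35 = 8·4 + 3
  4 = 1·3 + 1
  3 = 3·1
so gcd(179, 35) = 1.
1 divides 99, so solutions exist.
Back-substitute for Bézout coefficients:
  1 = 4 - 1·3
  ... = 179·(9) + 35·(-46)
Scale by 99/1 = 99: (m₀, n₀) = (891, -4554).
General solution: m = 891 + 35t, n = -4554 - 179t for integer t.
m ≥ 0: smallest is 891 mod 35 = 16 (at t = -25), with n = -79.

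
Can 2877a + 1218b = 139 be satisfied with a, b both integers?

no

gcd(2877, 1218) = 21.
21 does not divide 139 (remainder 13), so no integer solutions.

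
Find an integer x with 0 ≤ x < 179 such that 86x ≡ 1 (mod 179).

102

gcd(179, 86) = 1  (179 = 2*86 + 7, 86 = 12*7 + 2, 7 = 3*2 + 1, 2 = 2*1).
Back-substituting, 86*(-77) + 179*(37) = 1.
So 86*-77 ≡ 1 (mod 179), and -77 mod 179 = 102.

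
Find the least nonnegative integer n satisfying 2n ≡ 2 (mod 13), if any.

gcd(13, 2) = 1  (13 = 6·2 + 1, 2 = 2·1).
1 divides 2, so solutions exist.
Back-substituting, 2·(-6) + 13·(1) = 1.
So 2·(-6) ≡ 1 (mod 13); multiply by 2: n ≡ -12 (mod 13).
Smallest nonnegative: n = -12 mod 13 = 1.

1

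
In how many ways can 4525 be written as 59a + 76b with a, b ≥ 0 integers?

gcd(76, 59):
  76 = 1·59 + 17
  59 = 3·17 + 8
  17 = 2·8 + 1
  8 = 8·1
so gcd(76, 59) = 1.
Back-substitute for Bézout coefficients:
  1 = 17 - 2·8
  ... = 59·(-9) + 76·(7)
Scale by 4525: one solution is (-40725, 31675). Reduce a mod 76: (11, 51).
General: a = 11 + 76t, b = 51 - 59t.
a ≥ 0 ⇒ t ≥ 0; b ≥ 0 ⇒ t ≤ 0. So t ∈ [0, 0]: 1 solution.

1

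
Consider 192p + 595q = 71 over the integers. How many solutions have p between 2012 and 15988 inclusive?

gcd(595, 192):
  595 = 3*192 + 19
  192 = 10*19 + 2
  19 = 9*2 + 1
  2 = 2*1
so gcd(595, 192) = 1.
Back-substitute for Bézout coefficients:
  1 = 19 - 9*2
  ... = 192*(-282) + 595*(91)
Scale by 71: particular solution (-20022, 6461); reduce p mod 595: (208, -67).
General solution: p = 208 + 595t, q = -67 - 192t for integer t.
2012 ≤ 208 + 595t ≤ 15988 gives t ∈ [4, 26], which is 23 values.

23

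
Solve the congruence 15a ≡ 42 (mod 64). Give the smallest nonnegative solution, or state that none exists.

gcd(64, 15) = 1.
1 divides 42, so solutions exist.
By Bézout, 15*(-17) + 64*(4) = 1.
So 15*(-17) ≡ 1 (mod 64); multiply by 42: a ≡ -714 (mod 64).
Smallest nonnegative: a = -714 mod 64 = 54.

54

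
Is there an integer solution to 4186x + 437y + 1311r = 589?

no

gcd(4186, 437) = 23  (4186 = 9×437 + 253, 437 = 1×253 + 184, 253 = 1×184 + 69, 184 = 2×69 + 46, 69 = 1×46 + 23, 46 = 2×23).
gcd(23, 1311) = 23.
23 does not divide 589 (remainder 14), so no integer solutions.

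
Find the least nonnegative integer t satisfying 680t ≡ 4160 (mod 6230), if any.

226

gcd(6230, 680) = 10  (6230 = 9*680 + 110, 680 = 6*110 + 20, 110 = 5*20 + 10, 20 = 2*10).
10 divides 4160, so solutions exist.
Back-substituting, 680*(-284) + 6230*(31) = 10.
So 680*(-284) ≡ 10 (mod 6230); multiply by 416: t ≡ -118144 (mod 623).
Smallest nonnegative: t = -118144 mod 623 = 226.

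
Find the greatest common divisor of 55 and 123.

gcd(123, 55) = 1  (123 = 2*55 + 13, 55 = 4*13 + 3, 13 = 4*3 + 1, 3 = 3*1).

1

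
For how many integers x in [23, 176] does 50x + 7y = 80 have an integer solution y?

22

gcd(50, 7):
  50 = 7×7 + 1
  7 = 7×1
so gcd(50, 7) = 1.
Back-substitute for Bézout coefficients:
  1 = 50 - 7×7
  ... = 50×(1) + 7×(-7)
Scale by 80: particular solution (80, -560); reduce x mod 7: (3, -10).
General solution: x = 3 + 7t, y = -10 - 50t for integer t.
23 ≤ 3 + 7t ≤ 176 gives t ∈ [3, 24], which is 22 values.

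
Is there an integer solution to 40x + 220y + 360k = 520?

yes

gcd(220, 40) = 20  (220 = 5·40 + 20, 40 = 2·20).
gcd(20, 360) = 20.
20 divides 520, so integer solutions exist.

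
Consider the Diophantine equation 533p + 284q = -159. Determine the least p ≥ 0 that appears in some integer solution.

37

gcd(533, 284):
  533 = 1*284 + 249
  284 = 1*249 + 35
  249 = 7*35 + 4
  35 = 8*4 + 3
  4 = 1*3 + 1
  3 = 3*1
so gcd(533, 284) = 1.
1 divides -159, so solutions exist.
Back-substitute for Bézout coefficients:
  1 = 4 - 1*3
  ... = 533*(73) + 284*(-137)
Scale by -159/1 = -159: (p₀, q₀) = (-11607, 21783).
General solution: p = -11607 + 284t, q = 21783 - 533t for integer t.
p ≥ 0: smallest is -11607 mod 284 = 37 (at t = 41), with q = -70.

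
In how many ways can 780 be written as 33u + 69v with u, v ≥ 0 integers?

gcd(69, 33) = 3.
By Bézout, 33·(-2) + 69·(1) = 3.
One solution: (9, 7).
General: u = 9 + 23t, v = 7 - 11t.
u ≥ 0 ⇒ t ≥ 0; v ≥ 0 ⇒ t ≤ 0. So t ∈ [0, 0]: 1 solution.

1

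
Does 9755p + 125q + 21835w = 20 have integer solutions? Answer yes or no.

yes

gcd(9755, 125):
  9755 = 78*125 + 5
  125 = 25*5
so gcd(9755, 125) = 5.
gcd(5, 21835) = 5.
5 divides 20, so integer solutions exist.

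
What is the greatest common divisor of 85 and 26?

gcd(85, 26):
  85 = 3*26 + 7
  26 = 3*7 + 5
  7 = 1*5 + 2
  5 = 2*2 + 1
  2 = 2*1
so gcd(85, 26) = 1.

1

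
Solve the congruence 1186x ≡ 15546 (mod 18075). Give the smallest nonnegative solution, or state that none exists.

gcd(18075, 1186) = 1  (18075 = 15·1186 + 285, 1186 = 4·285 + 46, 285 = 6·46 + 9, 46 = 5·9 + 1, 9 = 9·1).
1 divides 15546, so solutions exist.
Back-substituting, 1186·(1966) + 18075·(-129) = 1.
So 1186·(1966) ≡ 1 (mod 18075); multiply by 15546: x ≡ 30563436 (mod 18075).
Smallest nonnegative: x = 30563436 mod 18075 = 16686.

16686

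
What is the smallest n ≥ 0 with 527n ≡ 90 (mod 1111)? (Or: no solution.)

gcd(1111, 527) = 1  (1111 = 2*527 + 57, 527 = 9*57 + 14, 57 = 4*14 + 1, 14 = 14*1).
1 divides 90, so solutions exist.
Back-substituting, 527*(-78) + 1111*(37) = 1.
So 527*(-78) ≡ 1 (mod 1111); multiply by 90: n ≡ -7020 (mod 1111).
Smallest nonnegative: n = -7020 mod 1111 = 757.

757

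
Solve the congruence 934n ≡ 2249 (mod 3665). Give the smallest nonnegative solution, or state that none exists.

901

gcd(3665, 934) = 1.
1 divides 2249, so solutions exist.
By Bézout, 934×(-671) + 3665×(171) = 1.
So 934×(-671) ≡ 1 (mod 3665); multiply by 2249: n ≡ -1509079 (mod 3665).
Smallest nonnegative: n = -1509079 mod 3665 = 901.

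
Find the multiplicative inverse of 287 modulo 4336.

gcd(4336, 287):
  4336 = 15*287 + 31
  287 = 9*31 + 8
  31 = 3*8 + 7
  8 = 1*7 + 1
  7 = 7*1
so gcd(4336, 287) = 1.
Back-substitute for Bézout coefficients:
  1 = 8 - 1*7
  ... = 287*(559) + 4336*(-37)
So 287*559 ≡ 1 (mod 4336), and 559 mod 4336 = 559.

559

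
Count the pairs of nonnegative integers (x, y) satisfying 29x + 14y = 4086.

10

gcd(29, 14) = 1  (29 = 2×14 + 1, 14 = 14×1).
Back-substituting, 29×(1) + 14×(-2) = 1.
Scale by 4086: one solution is (4086, -8172). Reduce x mod 14: (12, 267).
General: x = 12 + 14t, y = 267 - 29t.
x ≥ 0 ⇒ t ≥ 0; y ≥ 0 ⇒ t ≤ 9. So t ∈ [0, 9]: 10 solutions.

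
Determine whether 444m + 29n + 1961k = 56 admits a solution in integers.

yes

gcd(444, 29) = 1  (444 = 15·29 + 9, 29 = 3·9 + 2, 9 = 4·2 + 1, 2 = 2·1).
gcd(1, 1961) = 1.
1 divides 56, so integer solutions exist.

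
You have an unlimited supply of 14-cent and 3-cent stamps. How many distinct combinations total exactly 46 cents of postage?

Need nonnegative integers with 14j + 3k = 46.
gcd(14, 3) = 1, and 14·(-1) + 3·(5) = 1.
So (j₀, k₀) = (-46, 230); general j = -46 + 3t, k = 230 - 14t.
j ≥ 0 ⇒ t ≥ 16; k ≥ 0 ⇒ t ≤ 16. That's 1 value of t.

1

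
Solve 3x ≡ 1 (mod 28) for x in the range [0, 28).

gcd(28, 3) = 1  (28 = 9*3 + 1, 3 = 3*1).
Back-substituting, 3*(-9) + 28*(1) = 1.
So 3*-9 ≡ 1 (mod 28), and -9 mod 28 = 19.

19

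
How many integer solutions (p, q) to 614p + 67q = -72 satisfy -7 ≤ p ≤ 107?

gcd(614, 67) = 1.
By Bézout, 614·(-6) + 67·(55) = 1.
Particular solution: (30, -276).
General solution: p = 30 + 67t, q = -276 - 614t for integer t.
-7 ≤ 30 + 67t ≤ 107 gives t ∈ [0, 1], which is 2 values.

2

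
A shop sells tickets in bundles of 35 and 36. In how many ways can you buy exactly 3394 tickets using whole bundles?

Need nonnegative integers with 35j + 36k = 3394.
gcd(35, 36) = 1, and 35·(-1) + 36·(1) = 1.
So (j₀, k₀) = (-3394, 3394); general j = -3394 + 36t, k = 3394 - 35t.
j ≥ 0 ⇒ t ≥ 95; k ≥ 0 ⇒ t ≤ 96. That's 2 values of t.

2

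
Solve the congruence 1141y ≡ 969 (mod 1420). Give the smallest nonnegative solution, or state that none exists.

989

gcd(1420, 1141):
  1420 = 1×1141 + 279
  1141 = 4×279 + 25
  279 = 11×25 + 4
  25 = 6×4 + 1
  4 = 4×1
so gcd(1420, 1141) = 1.
1 divides 969, so solutions exist.
Back-substitute for Bézout coefficients:
  1 = 25 - 6×4
  ... = 1141×(341) + 1420×(-274)
So 1141×(341) ≡ 1 (mod 1420); multiply by 969: y ≡ 330429 (mod 1420).
Smallest nonnegative: y = 330429 mod 1420 = 989.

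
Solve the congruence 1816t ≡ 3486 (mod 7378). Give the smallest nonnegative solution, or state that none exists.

gcd(7378, 1816) = 2  (7378 = 4×1816 + 114, 1816 = 15×114 + 106, 114 = 1×106 + 8, 106 = 13×8 + 2, 8 = 4×2).
2 divides 3486, so solutions exist.
Back-substituting, 1816×(906) + 7378×(-223) = 2.
So 1816×(906) ≡ 2 (mod 7378); multiply by 1743: t ≡ 1579158 (mod 3689).
Smallest nonnegative: t = 1579158 mod 3689 = 266.

266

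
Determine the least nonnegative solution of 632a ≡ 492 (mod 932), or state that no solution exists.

17

gcd(932, 632):
  932 = 1×632 + 300
  632 = 2×300 + 32
  300 = 9×32 + 12
  32 = 2×12 + 8
  12 = 1×8 + 4
  8 = 2×4
so gcd(932, 632) = 4.
4 divides 492, so solutions exist.
Back-substitute for Bézout coefficients:
  4 = 12 - 1×8
  ... = 632×(-87) + 932×(59)
So 632×(-87) ≡ 4 (mod 932); multiply by 123: a ≡ -10701 (mod 233).
Smallest nonnegative: a = -10701 mod 233 = 17.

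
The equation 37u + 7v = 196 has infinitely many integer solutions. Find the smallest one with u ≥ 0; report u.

gcd(37, 7) = 1.
1 divides 196, so solutions exist.
By Bézout, 37×(-3) + 7×(16) = 1.
Scale by 196/1 = 196: (u₀, v₀) = (-588, 3136).
General solution: u = -588 + 7t, v = 3136 - 37t for integer t.
u ≥ 0: smallest is -588 mod 7 = 0 (at t = 84), with v = 28.

0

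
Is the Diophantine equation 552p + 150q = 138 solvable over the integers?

gcd(552, 150) = 6  (552 = 3×150 + 102, 150 = 1×102 + 48, 102 = 2×48 + 6, 48 = 8×6).
6 divides 138, so integer solutions exist.

yes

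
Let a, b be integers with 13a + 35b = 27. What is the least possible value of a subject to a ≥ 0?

gcd(35, 13) = 1.
1 divides 27, so solutions exist.
By Bézout, 13·(-8) + 35·(3) = 1.
Scale by 27/1 = 27: (a₀, b₀) = (-216, 81).
General solution: a = -216 + 35t, b = 81 - 13t for integer t.
a ≥ 0: smallest is -216 mod 35 = 29 (at t = 7), with b = -10.

29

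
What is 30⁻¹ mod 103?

gcd(103, 30) = 1  (103 = 3*30 + 13, 30 = 2*13 + 4, 13 = 3*4 + 1, 4 = 4*1).
Back-substituting, 30*(-24) + 103*(7) = 1.
So 30*-24 ≡ 1 (mod 103), and -24 mod 103 = 79.

79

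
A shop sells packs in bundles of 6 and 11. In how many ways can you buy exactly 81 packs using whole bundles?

Need nonnegative integers with 6j + 11k = 81.
gcd(6, 11) = 1, and 6·(2) + 11·(-1) = 1.
So (j₀, k₀) = (162, -81); general j = 162 + 11t, k = -81 - 6t.
j ≥ 0 ⇒ t ≥ -14; k ≥ 0 ⇒ t ≤ -14. That's 1 value of t.

1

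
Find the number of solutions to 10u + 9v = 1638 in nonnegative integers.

gcd(10, 9):
  10 = 1·9 + 1
  9 = 9·1
so gcd(10, 9) = 1.
Back-substitute for Bézout coefficients:
  1 = 10 - 1·9
  ... = 10·(1) + 9·(-1)
Scale by 1638: one solution is (1638, -1638). Reduce u mod 9: (0, 182).
General: u = 0 + 9t, v = 182 - 10t.
u ≥ 0 ⇒ t ≥ 0; v ≥ 0 ⇒ t ≤ 18. So t ∈ [0, 18]: 19 solutions.

19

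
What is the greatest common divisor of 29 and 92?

gcd(92, 29):
  92 = 3*29 + 5
  29 = 5*5 + 4
  5 = 1*4 + 1
  4 = 4*1
so gcd(92, 29) = 1.

1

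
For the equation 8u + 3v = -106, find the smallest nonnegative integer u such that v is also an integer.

gcd(8, 3) = 1.
1 divides -106, so solutions exist.
By Bézout, 8·(-1) + 3·(3) = 1.
Scale by -106/1 = -106: (u₀, v₀) = (106, -318).
General solution: u = 106 + 3t, v = -318 - 8t for integer t.
u ≥ 0: smallest is 106 mod 3 = 1 (at t = -35), with v = -38.

1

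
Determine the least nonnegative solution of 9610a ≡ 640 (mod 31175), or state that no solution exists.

gcd(31175, 9610) = 5  (31175 = 3×9610 + 2345, 9610 = 4×2345 + 230, 2345 = 10×230 + 45, 230 = 5×45 + 5, 45 = 9×5).
5 divides 640, so solutions exist.
Back-substituting, 9610×(678) + 31175×(-209) = 5.
So 9610×(678) ≡ 5 (mod 31175); multiply by 128: a ≡ 86784 (mod 6235).
Smallest nonnegative: a = 86784 mod 6235 = 5729.

5729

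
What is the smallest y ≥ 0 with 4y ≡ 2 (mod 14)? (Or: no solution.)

4

gcd(14, 4):
  14 = 3·4 + 2
  4 = 2·2
so gcd(14, 4) = 2.
2 divides 2, so solutions exist.
Back-substitute for Bézout coefficients:
  2 = 14 - 3·4
  ... = 4·(-3) + 14·(1)
So 4·(-3) ≡ 2 (mod 14); multiply by 1: y ≡ -3 (mod 7).
Smallest nonnegative: y = -3 mod 7 = 4.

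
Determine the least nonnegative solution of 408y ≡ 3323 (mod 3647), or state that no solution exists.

gcd(3647, 408):
  3647 = 8·408 + 383
  408 = 1·383 + 25
  383 = 15·25 + 8
  25 = 3·8 + 1
  8 = 8·1
so gcd(3647, 408) = 1.
1 divides 3323, so solutions exist.
Back-substitute for Bézout coefficients:
  1 = 25 - 3·8
  ... = 408·(438) + 3647·(-49)
So 408·(438) ≡ 1 (mod 3647); multiply by 3323: y ≡ 1455474 (mod 3647).
Smallest nonnegative: y = 1455474 mod 3647 = 321.

321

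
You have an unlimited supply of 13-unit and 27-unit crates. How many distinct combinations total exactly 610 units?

Need nonnegative integers with 13j + 27k = 610.
gcd(13, 27) = 1, and 13·(-2) + 27·(1) = 1.
So (j₀, k₀) = (-1220, 610); general j = -1220 + 27t, k = 610 - 13t.
j ≥ 0 ⇒ t ≥ 46; k ≥ 0 ⇒ t ≤ 46. That's 1 value of t.

1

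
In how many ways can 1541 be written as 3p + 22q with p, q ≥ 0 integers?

gcd(22, 3):
  22 = 7×3 + 1
  3 = 3×1
so gcd(22, 3) = 1.
Back-substitute for Bézout coefficients:
  1 = 22 - 7×3
  ... = 3×(-7) + 22×(1)
Scale by 1541: one solution is (-10787, 1541). Reduce p mod 22: (15, 68).
General: p = 15 + 22t, q = 68 - 3t.
p ≥ 0 ⇒ t ≥ 0; q ≥ 0 ⇒ t ≤ 22. So t ∈ [0, 22]: 23 solutions.

23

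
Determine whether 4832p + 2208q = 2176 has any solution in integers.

yes

gcd(4832, 2208) = 32.
32 divides 2176, so integer solutions exist.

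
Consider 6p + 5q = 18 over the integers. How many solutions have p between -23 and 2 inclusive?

5

gcd(6, 5):
  6 = 1*5 + 1
  5 = 5*1
so gcd(6, 5) = 1.
Back-substitute for Bézout coefficients:
  1 = 6 - 1*5
  ... = 6*(1) + 5*(-1)
Scale by 18: particular solution (18, -18); reduce p mod 5: (3, 0).
General solution: p = 3 + 5t, q = 0 - 6t for integer t.
-23 ≤ 3 + 5t ≤ 2 gives t ∈ [-5, -1], which is 5 values.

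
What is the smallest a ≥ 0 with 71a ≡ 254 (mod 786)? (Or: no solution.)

70

gcd(786, 71) = 1.
1 divides 254, so solutions exist.
By Bézout, 71*(155) + 786*(-14) = 1.
So 71*(155) ≡ 1 (mod 786); multiply by 254: a ≡ 39370 (mod 786).
Smallest nonnegative: a = 39370 mod 786 = 70.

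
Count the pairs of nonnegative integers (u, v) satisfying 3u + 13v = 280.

gcd(13, 3):
  13 = 4×3 + 1
  3 = 3×1
so gcd(13, 3) = 1.
Back-substitute for Bézout coefficients:
  1 = 13 - 4×3
  ... = 3×(-4) + 13×(1)
Scale by 280: one solution is (-1120, 280). Reduce u mod 13: (11, 19).
General: u = 11 + 13t, v = 19 - 3t.
u ≥ 0 ⇒ t ≥ 0; v ≥ 0 ⇒ t ≤ 6. So t ∈ [0, 6]: 7 solutions.

7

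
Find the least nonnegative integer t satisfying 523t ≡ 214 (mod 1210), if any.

gcd(1210, 523) = 1  (1210 = 2×523 + 164, 523 = 3×164 + 31, 164 = 5×31 + 9, 31 = 3×9 + 4, 9 = 2×4 + 1, 4 = 4×1).
1 divides 214, so solutions exist.
Back-substituting, 523×(-273) + 1210×(118) = 1.
So 523×(-273) ≡ 1 (mod 1210); multiply by 214: t ≡ -58422 (mod 1210).
Smallest nonnegative: t = -58422 mod 1210 = 868.

868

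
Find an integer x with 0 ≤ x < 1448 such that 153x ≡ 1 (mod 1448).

265

gcd(1448, 153):
  1448 = 9·153 + 71
  153 = 2·71 + 11
  71 = 6·11 + 5
  11 = 2·5 + 1
  5 = 5·1
so gcd(1448, 153) = 1.
Back-substitute for Bézout coefficients:
  1 = 11 - 2·5
  ... = 153·(265) + 1448·(-28)
So 153·265 ≡ 1 (mod 1448), and 265 mod 1448 = 265.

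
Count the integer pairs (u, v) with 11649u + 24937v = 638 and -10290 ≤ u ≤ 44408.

24

gcd(24937, 11649) = 11  (24937 = 2×11649 + 1639, 11649 = 7×1639 + 176, 1639 = 9×176 + 55, 176 = 3×55 + 11, 55 = 5×11).
Back-substituting, 11649×(426) + 24937×(-199) = 11.
Scale by 58: particular solution (24708, -11542); reduce u mod 2267: (2038, -952).
General solution: u = 2038 + 2267t, v = -952 - 1059t for integer t.
-10290 ≤ 2038 + 2267t ≤ 44408 gives t ∈ [-5, 18], which is 24 values.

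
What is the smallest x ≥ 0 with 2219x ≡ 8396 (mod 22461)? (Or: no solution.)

gcd(22461, 2219):
  22461 = 10·2219 + 271
  2219 = 8·271 + 51
  271 = 5·51 + 16
  51 = 3·16 + 3
  16 = 5·3 + 1
  3 = 3·1
so gcd(22461, 2219) = 1.
1 divides 8396, so solutions exist.
Back-substitute for Bézout coefficients:
  1 = 16 - 5·3
  ... = 2219·(-7045) + 22461·(696)
So 2219·(-7045) ≡ 1 (mod 22461); multiply by 8396: x ≡ -59149820 (mod 22461).
Smallest nonnegative: x = -59149820 mod 22461 = 12454.

12454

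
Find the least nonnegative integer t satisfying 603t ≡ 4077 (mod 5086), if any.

3195

gcd(5086, 603) = 1  (5086 = 8·603 + 262, 603 = 2·262 + 79, 262 = 3·79 + 25, 79 = 3·25 + 4, 25 = 6·4 + 1, 4 = 4·1).
1 divides 4077, so solutions exist.
Back-substituting, 603·(-1223) + 5086·(145) = 1.
So 603·(-1223) ≡ 1 (mod 5086); multiply by 4077: t ≡ -4986171 (mod 5086).
Smallest nonnegative: t = -4986171 mod 5086 = 3195.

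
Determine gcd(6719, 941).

gcd(6719, 941):
  6719 = 7·941 + 132
  941 = 7·132 + 17
  132 = 7·17 + 13
  17 = 1·13 + 4
  13 = 3·4 + 1
  4 = 4·1
so gcd(6719, 941) = 1.

1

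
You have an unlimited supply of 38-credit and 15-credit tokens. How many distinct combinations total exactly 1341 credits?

Need nonnegative integers with 38j + 15k = 1341.
gcd(38, 15) = 1, and 38·(2) + 15·(-5) = 1.
So (j₀, k₀) = (2682, -6705); general j = 2682 + 15t, k = -6705 - 38t.
j ≥ 0 ⇒ t ≥ -178; k ≥ 0 ⇒ t ≤ -177. That's 2 values of t.

2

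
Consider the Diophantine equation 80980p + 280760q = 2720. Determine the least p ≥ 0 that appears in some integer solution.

9888

gcd(280760, 80980) = 20  (280760 = 3×80980 + 37820, 80980 = 2×37820 + 5340, 37820 = 7×5340 + 440, 5340 = 12×440 + 60, 440 = 7×60 + 20, 60 = 3×20).
20 divides 2720, so solutions exist.
Back-substituting, 80980×(-4469) + 280760×(1289) = 20.
Scale by 2720/20 = 136: (p₀, q₀) = (-607784, 175304).
General solution: p = -607784 + 14038t, q = 175304 - 4049t for integer t.
p ≥ 0: smallest is -607784 mod 14038 = 9888 (at t = 44), with q = -2852.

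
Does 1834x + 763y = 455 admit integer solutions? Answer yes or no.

yes

gcd(1834, 763) = 7.
7 divides 455, so integer solutions exist.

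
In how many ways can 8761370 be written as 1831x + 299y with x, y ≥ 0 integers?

gcd(1831, 299):
  1831 = 6·299 + 37
  299 = 8·37 + 3
  37 = 12·3 + 1
  3 = 3·1
so gcd(1831, 299) = 1.
Back-substitute for Bézout coefficients:
  1 = 37 - 12·3
  ... = 1831·(97) + 299·(-594)
Scale by 8761370: one solution is (849852890, -5204253780). Reduce x mod 299: (107, 28647).
General: x = 107 + 299t, y = 28647 - 1831t.
x ≥ 0 ⇒ t ≥ 0; y ≥ 0 ⇒ t ≤ 15. So t ∈ [0, 15]: 16 solutions.

16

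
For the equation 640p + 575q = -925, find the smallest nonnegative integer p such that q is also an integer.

gcd(640, 575):
  640 = 1×575 + 65
  575 = 8×65 + 55
  65 = 1×55 + 10
  55 = 5×10 + 5
  10 = 2×5
so gcd(640, 575) = 5.
5 divides -925, so solutions exist.
Back-substitute for Bézout coefficients:
  5 = 55 - 5×10
  ... = 640×(-53) + 575×(59)
Scale by -925/5 = -185: (p₀, q₀) = (9805, -10915).
General solution: p = 9805 + 115t, q = -10915 - 128t for integer t.
p ≥ 0: smallest is 9805 mod 115 = 30 (at t = -85), with q = -35.

30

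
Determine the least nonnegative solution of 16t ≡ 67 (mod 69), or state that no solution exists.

gcd(69, 16) = 1.
1 divides 67, so solutions exist.
By Bézout, 16·(13) + 69·(-3) = 1.
So 16·(13) ≡ 1 (mod 69); multiply by 67: t ≡ 871 (mod 69).
Smallest nonnegative: t = 871 mod 69 = 43.

43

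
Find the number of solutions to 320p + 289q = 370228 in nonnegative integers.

4

gcd(320, 289):
  320 = 1*289 + 31
  289 = 9*31 + 10
  31 = 3*10 + 1
  10 = 10*1
so gcd(320, 289) = 1.
Back-substitute for Bézout coefficients:
  1 = 31 - 3*10
  ... = 320*(28) + 289*(-31)
Scale by 370228: one solution is (10366384, -11477068). Reduce p mod 289: (243, 1012).
General: p = 243 + 289t, q = 1012 - 320t.
p ≥ 0 ⇒ t ≥ 0; q ≥ 0 ⇒ t ≤ 3. So t ∈ [0, 3]: 4 solutions.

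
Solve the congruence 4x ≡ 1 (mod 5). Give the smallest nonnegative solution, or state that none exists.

4

gcd(5, 4) = 1.
1 divides 1, so solutions exist.
By Bézout, 4·(-1) + 5·(1) = 1.
So 4·(-1) ≡ 1 (mod 5); multiply by 1: x ≡ -1 (mod 5).
Smallest nonnegative: x = -1 mod 5 = 4.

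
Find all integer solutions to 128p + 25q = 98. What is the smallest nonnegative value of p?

16

gcd(128, 25):
  128 = 5×25 + 3
  25 = 8×3 + 1
  3 = 3×1
so gcd(128, 25) = 1.
1 divides 98, so solutions exist.
Back-substitute for Bézout coefficients:
  1 = 25 - 8×3
  ... = 128×(-8) + 25×(41)
Scale by 98/1 = 98: (p₀, q₀) = (-784, 4018).
General solution: p = -784 + 25t, q = 4018 - 128t for integer t.
p ≥ 0: smallest is -784 mod 25 = 16 (at t = 32), with q = -78.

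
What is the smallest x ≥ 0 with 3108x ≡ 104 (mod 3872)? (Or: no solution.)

10

gcd(3872, 3108):
  3872 = 1·3108 + 764
  3108 = 4·764 + 52
  764 = 14·52 + 36
  52 = 1·36 + 16
  36 = 2·16 + 4
  16 = 4·4
so gcd(3872, 3108) = 4.
4 divides 104, so solutions exist.
Back-substitute for Bézout coefficients:
  4 = 36 - 2·16
  ... = 3108·(-223) + 3872·(179)
So 3108·(-223) ≡ 4 (mod 3872); multiply by 26: x ≡ -5798 (mod 968).
Smallest nonnegative: x = -5798 mod 968 = 10.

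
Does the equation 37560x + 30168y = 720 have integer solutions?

yes

gcd(37560, 30168) = 24.
24 divides 720, so integer solutions exist.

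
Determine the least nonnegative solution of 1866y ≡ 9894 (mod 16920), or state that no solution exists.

1039

gcd(16920, 1866) = 6  (16920 = 9*1866 + 126, 1866 = 14*126 + 102, 126 = 1*102 + 24, 102 = 4*24 + 6, 24 = 4*6).
6 divides 9894, so solutions exist.
Back-substituting, 1866*(671) + 16920*(-74) = 6.
So 1866*(671) ≡ 6 (mod 16920); multiply by 1649: y ≡ 1106479 (mod 2820).
Smallest nonnegative: y = 1106479 mod 2820 = 1039.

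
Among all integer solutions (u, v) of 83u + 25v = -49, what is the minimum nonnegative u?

22

gcd(83, 25) = 1.
1 divides -49, so solutions exist.
By Bézout, 83*(-3) + 25*(10) = 1.
Scale by -49/1 = -49: (u₀, v₀) = (147, -490).
General solution: u = 147 + 25t, v = -490 - 83t for integer t.
u ≥ 0: smallest is 147 mod 25 = 22 (at t = -5), with v = -75.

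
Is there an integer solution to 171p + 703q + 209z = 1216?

gcd(703, 171) = 19  (703 = 4·171 + 19, 171 = 9·19).
gcd(19, 209) = 19.
19 divides 1216, so integer solutions exist.

yes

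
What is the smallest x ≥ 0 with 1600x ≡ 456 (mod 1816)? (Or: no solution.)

gcd(1816, 1600) = 8.
8 divides 456, so solutions exist.
By Bézout, 1600*(42) + 1816*(-37) = 8.
So 1600*(42) ≡ 8 (mod 1816); multiply by 57: x ≡ 2394 (mod 227).
Smallest nonnegative: x = 2394 mod 227 = 124.

124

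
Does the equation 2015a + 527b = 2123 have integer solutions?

no

gcd(2015, 527) = 31  (2015 = 3*527 + 434, 527 = 1*434 + 93, 434 = 4*93 + 62, 93 = 1*62 + 31, 62 = 2*31).
31 does not divide 2123 (remainder 15), so no integer solutions.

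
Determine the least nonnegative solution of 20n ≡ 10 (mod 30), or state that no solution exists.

gcd(30, 20) = 10.
10 divides 10, so solutions exist.
By Bézout, 20*(-1) + 30*(1) = 10.
So 20*(-1) ≡ 10 (mod 30); multiply by 1: n ≡ -1 (mod 3).
Smallest nonnegative: n = -1 mod 3 = 2.

2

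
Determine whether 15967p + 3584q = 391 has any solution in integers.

gcd(15967, 3584) = 7.
7 does not divide 391 (remainder 6), so no integer solutions.

no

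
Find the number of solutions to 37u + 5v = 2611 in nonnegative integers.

14

gcd(37, 5):
  37 = 7·5 + 2
  5 = 2·2 + 1
  2 = 2·1
so gcd(37, 5) = 1.
Back-substitute for Bézout coefficients:
  1 = 5 - 2·2
  ... = 37·(-2) + 5·(15)
Scale by 2611: one solution is (-5222, 39165). Reduce u mod 5: (3, 500).
General: u = 3 + 5t, v = 500 - 37t.
u ≥ 0 ⇒ t ≥ 0; v ≥ 0 ⇒ t ≤ 13. So t ∈ [0, 13]: 14 solutions.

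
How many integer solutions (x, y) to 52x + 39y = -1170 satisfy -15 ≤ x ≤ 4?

7

gcd(52, 39) = 13  (52 = 1·39 + 13, 39 = 3·13).
Back-substituting, 52·(1) + 39·(-1) = 13.
Scale by -90: particular solution (-90, 90); reduce x mod 3: (0, -30).
General solution: x = 0 + 3t, y = -30 - 4t for integer t.
-15 ≤ 0 + 3t ≤ 4 gives t ∈ [-5, 1], which is 7 values.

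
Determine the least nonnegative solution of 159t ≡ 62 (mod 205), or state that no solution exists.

gcd(205, 159) = 1  (205 = 1×159 + 46, 159 = 3×46 + 21, 46 = 2×21 + 4, 21 = 5×4 + 1, 4 = 4×1).
1 divides 62, so solutions exist.
Back-substituting, 159×(49) + 205×(-38) = 1.
So 159×(49) ≡ 1 (mod 205); multiply by 62: t ≡ 3038 (mod 205).
Smallest nonnegative: t = 3038 mod 205 = 168.

168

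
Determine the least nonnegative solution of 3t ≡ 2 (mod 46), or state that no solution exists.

gcd(46, 3):
  46 = 15·3 + 1
  3 = 3·1
so gcd(46, 3) = 1.
1 divides 2, so solutions exist.
Back-substitute for Bézout coefficients:
  1 = 46 - 15·3
  ... = 3·(-15) + 46·(1)
So 3·(-15) ≡ 1 (mod 46); multiply by 2: t ≡ -30 (mod 46).
Smallest nonnegative: t = -30 mod 46 = 16.

16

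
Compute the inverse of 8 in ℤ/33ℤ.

gcd(33, 8) = 1.
By Bézout, 8*(-4) + 33*(1) = 1.
So 8*-4 ≡ 1 (mod 33), and -4 mod 33 = 29.

29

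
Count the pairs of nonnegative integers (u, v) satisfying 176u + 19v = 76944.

gcd(176, 19) = 1  (176 = 9*19 + 5, 19 = 3*5 + 4, 5 = 1*4 + 1, 4 = 4*1).
Back-substituting, 176*(4) + 19*(-37) = 1.
Scale by 76944: one solution is (307776, -2846928). Reduce u mod 19: (14, 3920).
General: u = 14 + 19t, v = 3920 - 176t.
u ≥ 0 ⇒ t ≥ 0; v ≥ 0 ⇒ t ≤ 22. So t ∈ [0, 22]: 23 solutions.

23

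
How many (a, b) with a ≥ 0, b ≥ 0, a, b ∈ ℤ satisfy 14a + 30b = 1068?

5

gcd(30, 14) = 2.
By Bézout, 14×(-2) + 30×(1) = 2.
One solution: (12, 30).
General: a = 12 + 15t, b = 30 - 7t.
a ≥ 0 ⇒ t ≥ 0; b ≥ 0 ⇒ t ≤ 4. So t ∈ [0, 4]: 5 solutions.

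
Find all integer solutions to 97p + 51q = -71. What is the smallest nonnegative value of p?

gcd(97, 51):
  97 = 1·51 + 46
  51 = 1·46 + 5
  46 = 9·5 + 1
  5 = 5·1
so gcd(97, 51) = 1.
1 divides -71, so solutions exist.
Back-substitute for Bézout coefficients:
  1 = 46 - 9·5
  ... = 97·(10) + 51·(-19)
Scale by -71/1 = -71: (p₀, q₀) = (-710, 1349).
General solution: p = -710 + 51t, q = 1349 - 97t for integer t.
p ≥ 0: smallest is -710 mod 51 = 4 (at t = 14), with q = -9.

4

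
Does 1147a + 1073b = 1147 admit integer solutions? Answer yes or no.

yes

gcd(1147, 1073) = 37  (1147 = 1·1073 + 74, 1073 = 14·74 + 37, 74 = 2·37).
37 divides 1147, so integer solutions exist.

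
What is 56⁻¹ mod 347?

31

gcd(347, 56):
  347 = 6·56 + 11
  56 = 5·11 + 1
  11 = 11·1
so gcd(347, 56) = 1.
Back-substitute for Bézout coefficients:
  1 = 56 - 5·11
  ... = 56·(31) + 347·(-5)
So 56·31 ≡ 1 (mod 347), and 31 mod 347 = 31.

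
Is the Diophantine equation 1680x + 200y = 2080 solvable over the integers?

yes

gcd(1680, 200) = 40.
40 divides 2080, so integer solutions exist.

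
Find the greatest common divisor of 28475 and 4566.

gcd(28475, 4566):
  28475 = 6*4566 + 1079
  4566 = 4*1079 + 250
  1079 = 4*250 + 79
  250 = 3*79 + 13
  79 = 6*13 + 1
  13 = 13*1
so gcd(28475, 4566) = 1.

1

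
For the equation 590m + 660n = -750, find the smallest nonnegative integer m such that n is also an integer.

39

gcd(660, 590) = 10.
10 divides -750, so solutions exist.
By Bézout, 590×(-19) + 660×(17) = 10.
Scale by -750/10 = -75: (m₀, n₀) = (1425, -1275).
General solution: m = 1425 + 66t, n = -1275 - 59t for integer t.
m ≥ 0: smallest is 1425 mod 66 = 39 (at t = -21), with n = -36.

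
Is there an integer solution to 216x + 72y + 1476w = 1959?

no

gcd(216, 72) = 72  (216 = 3×72).
gcd(72, 1476) = 36.
36 does not divide 1959 (remainder 15), so no integer solutions.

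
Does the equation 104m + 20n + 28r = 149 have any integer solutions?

no

gcd(104, 20) = 4  (104 = 5×20 + 4, 20 = 5×4).
gcd(4, 28) = 4.
4 does not divide 149 (remainder 1), so no integer solutions.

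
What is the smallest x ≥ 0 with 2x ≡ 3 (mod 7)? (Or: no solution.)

gcd(7, 2):
  7 = 3·2 + 1
  2 = 2·1
so gcd(7, 2) = 1.
1 divides 3, so solutions exist.
Back-substitute for Bézout coefficients:
  1 = 7 - 3·2
  ... = 2·(-3) + 7·(1)
So 2·(-3) ≡ 1 (mod 7); multiply by 3: x ≡ -9 (mod 7).
Smallest nonnegative: x = -9 mod 7 = 5.

5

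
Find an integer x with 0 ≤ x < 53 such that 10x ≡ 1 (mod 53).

gcd(53, 10):
  53 = 5*10 + 3
  10 = 3*3 + 1
  3 = 3*1
so gcd(53, 10) = 1.
Back-substitute for Bézout coefficients:
  1 = 10 - 3*3
  ... = 10*(16) + 53*(-3)
So 10*16 ≡ 1 (mod 53), and 16 mod 53 = 16.

16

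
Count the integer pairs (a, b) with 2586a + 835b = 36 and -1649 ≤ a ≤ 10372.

gcd(2586, 835):
  2586 = 3×835 + 81
  835 = 10×81 + 25
  81 = 3×25 + 6
  25 = 4×6 + 1
  6 = 6×1
so gcd(2586, 835) = 1.
Back-substitute for Bézout coefficients:
  1 = 25 - 4×6
  ... = 2586×(-134) + 835×(415)
Scale by 36: particular solution (-4824, 14940); reduce a mod 835: (186, -576).
General solution: a = 186 + 835t, b = -576 - 2586t for integer t.
-1649 ≤ 186 + 835t ≤ 10372 gives t ∈ [-2, 12], which is 15 values.

15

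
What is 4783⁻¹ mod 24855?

gcd(24855, 4783) = 1  (24855 = 5·4783 + 940, 4783 = 5·940 + 83, 940 = 11·83 + 27, 83 = 3·27 + 2, 27 = 13·2 + 1, 2 = 2·1).
Back-substituting, 4783·(-11978) + 24855·(2305) = 1.
So 4783·-11978 ≡ 1 (mod 24855), and -11978 mod 24855 = 12877.

12877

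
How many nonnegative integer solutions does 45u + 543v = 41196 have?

gcd(543, 45) = 3  (543 = 12*45 + 3, 45 = 15*3).
Back-substituting, 45*(-12) + 543*(1) = 3.
Scale by 13732: one solution is (-164784, 13732). Reduce u mod 181: (107, 67).
General: u = 107 + 181t, v = 67 - 15t.
u ≥ 0 ⇒ t ≥ 0; v ≥ 0 ⇒ t ≤ 4. So t ∈ [0, 4]: 5 solutions.

5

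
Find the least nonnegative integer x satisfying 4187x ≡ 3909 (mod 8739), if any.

2301

gcd(8739, 4187) = 1.
1 divides 3909, so solutions exist.
By Bézout, 4187·(-2083) + 8739·(998) = 1.
So 4187·(-2083) ≡ 1 (mod 8739); multiply by 3909: x ≡ -8142447 (mod 8739).
Smallest nonnegative: x = -8142447 mod 8739 = 2301.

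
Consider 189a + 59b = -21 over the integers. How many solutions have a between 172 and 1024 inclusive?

15

gcd(189, 59) = 1.
By Bézout, 189·(5) + 59·(-16) = 1.
Particular solution: (13, -42).
General solution: a = 13 + 59t, b = -42 - 189t for integer t.
172 ≤ 13 + 59t ≤ 1024 gives t ∈ [3, 17], which is 15 values.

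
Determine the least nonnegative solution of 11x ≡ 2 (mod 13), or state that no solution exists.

12

gcd(13, 11) = 1  (13 = 1×11 + 2, 11 = 5×2 + 1, 2 = 2×1).
1 divides 2, so solutions exist.
Back-substituting, 11×(6) + 13×(-5) = 1.
So 11×(6) ≡ 1 (mod 13); multiply by 2: x ≡ 12 (mod 13).
Smallest nonnegative: x = 12 mod 13 = 12.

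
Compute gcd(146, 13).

gcd(146, 13):
  146 = 11·13 + 3
  13 = 4·3 + 1
  3 = 3·1
so gcd(146, 13) = 1.

1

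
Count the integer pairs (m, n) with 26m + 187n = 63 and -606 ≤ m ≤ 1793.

gcd(187, 26) = 1.
By Bézout, 26·(36) + 187·(-5) = 1.
Particular solution: (24, -3).
General solution: m = 24 + 187t, n = -3 - 26t for integer t.
-606 ≤ 24 + 187t ≤ 1793 gives t ∈ [-3, 9], which is 13 values.

13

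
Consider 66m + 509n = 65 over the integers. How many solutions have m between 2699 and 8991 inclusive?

gcd(509, 66) = 1  (509 = 7·66 + 47, 66 = 1·47 + 19, 47 = 2·19 + 9, 19 = 2·9 + 1, 9 = 9·1).
Back-substituting, 66·(54) + 509·(-7) = 1.
Scale by 65: particular solution (3510, -455); reduce m mod 509: (456, -59).
General solution: m = 456 + 509t, n = -59 - 66t for integer t.
2699 ≤ 456 + 509t ≤ 8991 gives t ∈ [5, 16], which is 12 values.

12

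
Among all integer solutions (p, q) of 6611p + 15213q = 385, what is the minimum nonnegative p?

1268

gcd(15213, 6611):
  15213 = 2*6611 + 1991
  6611 = 3*1991 + 638
  1991 = 3*638 + 77
  638 = 8*77 + 22
  77 = 3*22 + 11
  22 = 2*11
so gcd(15213, 6611) = 11.
11 divides 385, so solutions exist.
Back-substitute for Bézout coefficients:
  11 = 77 - 3*22
  ... = 6611*(-596) + 15213*(259)
Scale by 385/11 = 35: (p₀, q₀) = (-20860, 9065).
General solution: p = -20860 + 1383t, q = 9065 - 601t for integer t.
p ≥ 0: smallest is -20860 mod 1383 = 1268 (at t = 16), with q = -551.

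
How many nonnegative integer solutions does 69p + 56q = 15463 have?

4

gcd(69, 56) = 1  (69 = 1·56 + 13, 56 = 4·13 + 4, 13 = 3·4 + 1, 4 = 4·1).
Back-substituting, 69·(13) + 56·(-16) = 1.
Scale by 15463: one solution is (201019, -247408). Reduce p mod 56: (35, 233).
General: p = 35 + 56t, q = 233 - 69t.
p ≥ 0 ⇒ t ≥ 0; q ≥ 0 ⇒ t ≤ 3. So t ∈ [0, 3]: 4 solutions.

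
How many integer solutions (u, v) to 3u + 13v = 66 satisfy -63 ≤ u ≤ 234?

23

gcd(13, 3):
  13 = 4*3 + 1
  3 = 3*1
so gcd(13, 3) = 1.
Back-substitute for Bézout coefficients:
  1 = 13 - 4*3
  ... = 3*(-4) + 13*(1)
Scale by 66: particular solution (-264, 66); reduce u mod 13: (9, 3).
General solution: u = 9 + 13t, v = 3 - 3t for integer t.
-63 ≤ 9 + 13t ≤ 234 gives t ∈ [-5, 17], which is 23 values.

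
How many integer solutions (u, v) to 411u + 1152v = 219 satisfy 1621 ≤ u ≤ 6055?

gcd(1152, 411) = 3.
By Bézout, 411*(185) + 1152*(-66) = 3.
Particular solution: (65, -23).
General solution: u = 65 + 384t, v = -23 - 137t for integer t.
1621 ≤ 65 + 384t ≤ 6055 gives t ∈ [5, 15], which is 11 values.

11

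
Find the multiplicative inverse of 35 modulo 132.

gcd(132, 35):
  132 = 3·35 + 27
  35 = 1·27 + 8
  27 = 3·8 + 3
  8 = 2·3 + 2
  3 = 1·2 + 1
  2 = 2·1
so gcd(132, 35) = 1.
Back-substitute for Bézout coefficients:
  1 = 3 - 1·2
  ... = 35·(-49) + 132·(13)
So 35·-49 ≡ 1 (mod 132), and -49 mod 132 = 83.

83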